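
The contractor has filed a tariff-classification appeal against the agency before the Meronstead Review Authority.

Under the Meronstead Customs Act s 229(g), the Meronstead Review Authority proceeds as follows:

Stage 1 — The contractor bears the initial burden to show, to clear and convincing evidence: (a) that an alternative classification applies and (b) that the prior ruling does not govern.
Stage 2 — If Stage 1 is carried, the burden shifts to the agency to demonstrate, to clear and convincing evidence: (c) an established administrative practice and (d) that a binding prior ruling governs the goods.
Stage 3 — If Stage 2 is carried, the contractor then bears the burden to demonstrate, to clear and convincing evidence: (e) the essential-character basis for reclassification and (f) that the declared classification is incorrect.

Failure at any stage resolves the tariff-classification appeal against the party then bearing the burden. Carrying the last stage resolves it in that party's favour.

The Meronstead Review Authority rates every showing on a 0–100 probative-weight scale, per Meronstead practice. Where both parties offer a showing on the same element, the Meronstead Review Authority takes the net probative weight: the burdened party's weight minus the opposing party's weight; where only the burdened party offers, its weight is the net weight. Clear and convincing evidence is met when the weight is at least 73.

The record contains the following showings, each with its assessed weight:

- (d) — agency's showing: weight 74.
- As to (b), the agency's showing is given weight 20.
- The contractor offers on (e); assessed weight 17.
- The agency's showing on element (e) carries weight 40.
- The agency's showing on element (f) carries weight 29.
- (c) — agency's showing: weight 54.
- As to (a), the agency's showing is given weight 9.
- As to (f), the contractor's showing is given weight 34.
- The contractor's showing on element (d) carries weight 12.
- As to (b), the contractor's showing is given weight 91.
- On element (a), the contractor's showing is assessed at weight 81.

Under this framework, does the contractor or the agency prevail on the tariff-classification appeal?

agency

Stage 1 — burden on contractor; standard: clear and convincing evidence (weight is at least 73).
    (a): 81 − 9 = 72 < 73 [not met]
    (b): 91 − 20 = 71 < 73 [not met]
  Not every element is met, so the contractor fails to carry Stage 1.
The agency prevails.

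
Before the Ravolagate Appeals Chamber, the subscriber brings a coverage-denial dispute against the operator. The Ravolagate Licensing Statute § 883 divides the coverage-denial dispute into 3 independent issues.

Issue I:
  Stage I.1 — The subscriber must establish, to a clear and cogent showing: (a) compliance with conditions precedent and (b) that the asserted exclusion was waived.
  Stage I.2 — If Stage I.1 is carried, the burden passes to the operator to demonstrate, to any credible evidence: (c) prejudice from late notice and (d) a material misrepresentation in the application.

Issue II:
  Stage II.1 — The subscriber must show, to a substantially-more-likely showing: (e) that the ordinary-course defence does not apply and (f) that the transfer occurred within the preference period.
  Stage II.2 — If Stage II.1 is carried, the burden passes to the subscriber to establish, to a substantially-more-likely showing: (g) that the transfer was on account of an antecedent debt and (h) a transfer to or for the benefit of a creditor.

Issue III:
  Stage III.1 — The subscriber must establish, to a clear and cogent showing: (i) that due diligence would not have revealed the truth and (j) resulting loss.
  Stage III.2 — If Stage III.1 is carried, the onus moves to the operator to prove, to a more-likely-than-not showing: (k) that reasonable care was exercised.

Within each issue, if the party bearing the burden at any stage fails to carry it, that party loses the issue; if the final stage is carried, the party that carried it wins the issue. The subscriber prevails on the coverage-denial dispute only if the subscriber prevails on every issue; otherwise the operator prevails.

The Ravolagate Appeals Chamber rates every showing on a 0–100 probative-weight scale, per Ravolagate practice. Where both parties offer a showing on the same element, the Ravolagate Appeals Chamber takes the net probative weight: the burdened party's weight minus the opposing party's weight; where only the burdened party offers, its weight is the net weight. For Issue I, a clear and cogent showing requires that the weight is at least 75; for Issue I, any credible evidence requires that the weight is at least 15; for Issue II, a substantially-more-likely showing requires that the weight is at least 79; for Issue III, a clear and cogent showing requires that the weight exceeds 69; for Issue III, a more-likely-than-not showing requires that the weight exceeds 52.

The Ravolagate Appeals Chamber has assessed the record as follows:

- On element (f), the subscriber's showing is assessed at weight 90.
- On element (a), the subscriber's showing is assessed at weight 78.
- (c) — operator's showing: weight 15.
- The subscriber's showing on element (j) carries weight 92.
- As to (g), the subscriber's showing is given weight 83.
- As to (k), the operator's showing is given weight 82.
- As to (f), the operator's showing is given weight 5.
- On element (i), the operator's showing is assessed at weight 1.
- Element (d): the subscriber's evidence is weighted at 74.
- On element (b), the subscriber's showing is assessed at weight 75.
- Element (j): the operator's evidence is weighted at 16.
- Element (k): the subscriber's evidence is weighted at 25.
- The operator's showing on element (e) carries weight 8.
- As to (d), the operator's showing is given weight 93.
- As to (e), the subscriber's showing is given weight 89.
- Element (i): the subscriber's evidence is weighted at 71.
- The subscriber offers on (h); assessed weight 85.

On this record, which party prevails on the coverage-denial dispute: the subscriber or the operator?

— Issue I —
Stage I.1 — burden on subscriber; standard: a clear and cogent showing (weight is at least 75).
    (a): 78 ≥ 75 [met]
    (b): 75 ≥ 75 [met]
  The subscriber carries Stage I.1; the operator now bears the burden.
Stage I.2 — burden on operator; standard: any credible evidence (weight is at least 15).
    (c): 15 ≥ 15 [met]
    (d): 93 − 74 = 19 ≥ 15 [met]
  Stage I.2 carried; the final stage is satisfied.
All stages carried — the operator prevails on this issue.
— Issue II —
Stage II.1 — burden on subscriber; standard: a substantially-more-likely showing (weight is at least 79).
    (e): 89 − 8 = 81 ≥ 79 [met]
    (f): 90 − 5 = 85 ≥ 79 [met]
  Stage II.1 carried; the burden remains with the subscriber.
Stage II.2 — burden on subscriber; standard: a substantially-more-likely showing (weight is at least 79).
    (g): 83 ≥ 79 [met]
    (h): 85 ≥ 79 [met]
  Stage II.2 carried; the final stage is satisfied.
All stages carried — the subscriber prevails on this issue.
— Issue III —
At Stage III.1 the subscriber must meet a clear and cogent showing (weight exceeds 69): on (i) the weight is 71 less the opposing 1 gives net 70, which does exceed 69, so (i) meets the standard; on (j) the weight is 92 less the opposing 16 gives net 76, which does exceed 69, so (j) meets the standard.
  The subscriber carries Stage III.1; the operator now bears the burden.
At Stage III.2 the operator must meet a more-likely-than-not showing (weight exceeds 52): on (k) the weight is 82 less the opposing 25 gives net 57, > 52, so (k) meets the standard.
  The operator carries the last stage.
Every stage carried; the operator prevails on this issue.
Per-issue: Issue I → operator; Issue II → subscriber; Issue III → operator. The subscriber must prevail on every issue; overall, the operator prevails.

operator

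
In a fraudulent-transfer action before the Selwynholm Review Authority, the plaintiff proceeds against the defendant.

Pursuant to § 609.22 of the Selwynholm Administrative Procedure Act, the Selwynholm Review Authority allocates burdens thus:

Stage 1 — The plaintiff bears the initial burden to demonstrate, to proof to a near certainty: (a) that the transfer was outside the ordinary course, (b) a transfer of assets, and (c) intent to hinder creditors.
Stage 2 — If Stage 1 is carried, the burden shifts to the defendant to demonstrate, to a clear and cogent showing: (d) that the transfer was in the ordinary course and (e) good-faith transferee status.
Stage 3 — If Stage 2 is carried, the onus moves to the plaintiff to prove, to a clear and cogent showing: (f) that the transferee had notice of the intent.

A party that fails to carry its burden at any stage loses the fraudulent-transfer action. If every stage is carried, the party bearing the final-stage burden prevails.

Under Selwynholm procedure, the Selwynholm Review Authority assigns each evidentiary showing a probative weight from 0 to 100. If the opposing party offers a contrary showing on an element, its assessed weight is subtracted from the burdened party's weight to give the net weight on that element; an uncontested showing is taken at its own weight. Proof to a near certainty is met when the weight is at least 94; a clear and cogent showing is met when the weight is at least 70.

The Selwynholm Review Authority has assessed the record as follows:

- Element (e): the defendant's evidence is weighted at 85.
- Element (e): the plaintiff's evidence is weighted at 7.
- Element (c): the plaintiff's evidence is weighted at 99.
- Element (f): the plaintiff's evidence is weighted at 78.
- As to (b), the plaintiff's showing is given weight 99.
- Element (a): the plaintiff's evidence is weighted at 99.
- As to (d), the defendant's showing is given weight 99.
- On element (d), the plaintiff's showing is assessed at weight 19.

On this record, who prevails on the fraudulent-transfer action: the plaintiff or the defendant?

plaintiff

Stage 1 — burden on plaintiff; standard: proof to a near certainty (weight is at least 94).
    (a): 99 ≥ 94 [met]
    (b): 99 ≥ 94 [met]
    (c): 99 ≥ 94 [met]
  All elements met. The burden passes to the defendant.
Stage 2 — burden on defendant; standard: a clear and cogent showing (weight is at least 70).
    (d): 99 − 19 = 80 ≥ 70 [met]
    (e): 85 − 7 = 78 ≥ 70 [met]
  Stage 2 is satisfied; the onus moves to the plaintiff.
Stage 3 — burden on plaintiff; standard: a clear and cogent showing (weight is at least 70).
    (f): 78 ≥ 70 [met]
  Stage 3 carried; the final stage is satisfied.
With every stage satisfied, the plaintiff prevails.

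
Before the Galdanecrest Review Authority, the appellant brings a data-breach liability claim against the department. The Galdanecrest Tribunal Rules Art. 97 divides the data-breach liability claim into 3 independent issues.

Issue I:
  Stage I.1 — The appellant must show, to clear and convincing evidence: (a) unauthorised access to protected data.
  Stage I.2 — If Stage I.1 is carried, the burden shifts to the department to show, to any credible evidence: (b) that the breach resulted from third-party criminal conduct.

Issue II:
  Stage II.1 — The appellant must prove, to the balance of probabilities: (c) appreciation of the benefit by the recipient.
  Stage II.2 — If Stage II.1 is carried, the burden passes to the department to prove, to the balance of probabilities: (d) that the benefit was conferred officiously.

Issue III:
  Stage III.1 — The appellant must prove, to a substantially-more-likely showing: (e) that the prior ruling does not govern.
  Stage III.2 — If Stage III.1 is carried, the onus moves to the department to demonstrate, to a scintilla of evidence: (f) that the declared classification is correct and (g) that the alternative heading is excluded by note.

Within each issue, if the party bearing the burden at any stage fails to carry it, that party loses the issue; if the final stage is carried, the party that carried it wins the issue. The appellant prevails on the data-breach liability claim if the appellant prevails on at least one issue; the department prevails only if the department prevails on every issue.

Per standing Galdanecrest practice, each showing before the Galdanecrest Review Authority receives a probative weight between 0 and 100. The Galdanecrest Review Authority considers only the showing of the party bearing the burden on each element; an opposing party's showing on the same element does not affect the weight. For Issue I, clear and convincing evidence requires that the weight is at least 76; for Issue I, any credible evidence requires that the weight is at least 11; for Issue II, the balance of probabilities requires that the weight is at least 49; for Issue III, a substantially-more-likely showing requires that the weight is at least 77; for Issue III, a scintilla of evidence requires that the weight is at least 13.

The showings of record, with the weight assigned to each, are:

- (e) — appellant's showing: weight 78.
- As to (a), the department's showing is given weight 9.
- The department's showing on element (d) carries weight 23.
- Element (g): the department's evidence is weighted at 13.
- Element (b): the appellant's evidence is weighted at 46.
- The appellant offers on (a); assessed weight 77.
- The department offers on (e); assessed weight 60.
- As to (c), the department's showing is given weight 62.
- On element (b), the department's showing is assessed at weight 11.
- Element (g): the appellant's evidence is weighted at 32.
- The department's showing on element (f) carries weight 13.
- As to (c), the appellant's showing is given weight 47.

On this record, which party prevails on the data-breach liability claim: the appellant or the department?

department

— Issue I —
Stage I.1 (appellant, clear and convincing evidence, weight is at least 76): (a) 77 (department's 9 disregarded) ≥ 76 — meets.
  Stage I.1 is satisfied; the onus moves to the department.
Stage I.2 (department, any credible evidence, weight is at least 11): (b) 11 (appellant's 46 disregarded) ≥ 11 — meets.
  Stage I.2 carried; the final stage is satisfied.
With every stage satisfied, the department prevails on this issue.
— Issue II —
Stage II.1 — burden on appellant; standard: the balance of probabilities (weight is at least 49).
    (c): 47 (department's 62 disregarded) < 49 [not met]
  The appellant does not carry Stage II.1.
The department prevails on this issue.
— Issue III —
Stage III.1 — burden on appellant; standard: a substantially-more-likely showing (weight is at least 77).
    (e): 78 (department's 60 disregarded) ≥ 77 [met]
  Stage III.1 carried; the burden shifts to the department.
Stage III.2 — burden on department; standard: a scintilla of evidence (weight is at least 13).
    (f): 13 ≥ 13 [met]
    (g): 13 (appellant's 32 disregarded) ≥ 13 [met]
  The department carries the last stage.
Every stage carried; the department prevails on this issue.
Per-issue: Issue I → department; Issue II → department; Issue III → department. The appellant must prevail on at least one issue; overall, the department prevails.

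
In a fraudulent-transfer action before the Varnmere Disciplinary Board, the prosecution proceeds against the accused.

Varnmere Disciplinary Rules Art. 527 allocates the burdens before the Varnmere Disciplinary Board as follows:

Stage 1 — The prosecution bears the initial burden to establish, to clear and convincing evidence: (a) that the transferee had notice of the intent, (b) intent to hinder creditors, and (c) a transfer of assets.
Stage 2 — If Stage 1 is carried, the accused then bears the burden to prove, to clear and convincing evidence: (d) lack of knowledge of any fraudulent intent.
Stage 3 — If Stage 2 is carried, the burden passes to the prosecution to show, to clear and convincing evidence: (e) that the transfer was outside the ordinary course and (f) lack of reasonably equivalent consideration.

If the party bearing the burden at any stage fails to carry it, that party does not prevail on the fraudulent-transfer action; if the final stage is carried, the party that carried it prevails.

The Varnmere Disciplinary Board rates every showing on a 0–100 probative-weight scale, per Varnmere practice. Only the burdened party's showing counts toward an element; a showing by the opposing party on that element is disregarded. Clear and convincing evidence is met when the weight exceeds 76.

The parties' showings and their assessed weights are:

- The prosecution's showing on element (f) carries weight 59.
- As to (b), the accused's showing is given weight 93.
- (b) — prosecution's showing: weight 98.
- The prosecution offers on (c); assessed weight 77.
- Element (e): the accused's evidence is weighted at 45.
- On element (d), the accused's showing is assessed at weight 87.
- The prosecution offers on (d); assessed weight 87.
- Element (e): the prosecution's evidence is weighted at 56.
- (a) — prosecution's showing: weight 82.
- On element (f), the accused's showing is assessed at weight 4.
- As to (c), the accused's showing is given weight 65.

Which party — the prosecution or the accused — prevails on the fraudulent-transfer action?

accused

Stage 1 — burden on prosecution; standard: clear and convincing evidence (weight exceeds 76).
    (a): 82 > 76 [met]
    (b): 98 (accused's 93 disregarded) > 76 [met]
    (c): 77 (accused's 65 disregarded) > 76 [met]
  Stage 1 is satisfied; the onus moves to the accused.
Stage 2 — burden on accused; standard: clear and convincing evidence (weight exceeds 76).
    (d): 87 (prosecution's 87 disregarded) > 76 [met]
  Stage 2 is satisfied; the onus moves to the prosecution.
Stage 3 — burden on prosecution; standard: clear and convincing evidence (weight exceeds 76).
    (e): 56 (accused's 45 disregarded) ≤ 76 [not met]
    (f): 59 (accused's 4 disregarded) ≤ 76 [not met]
  Not every element is met, so the prosecution fails to carry Stage 3.
The accused prevails.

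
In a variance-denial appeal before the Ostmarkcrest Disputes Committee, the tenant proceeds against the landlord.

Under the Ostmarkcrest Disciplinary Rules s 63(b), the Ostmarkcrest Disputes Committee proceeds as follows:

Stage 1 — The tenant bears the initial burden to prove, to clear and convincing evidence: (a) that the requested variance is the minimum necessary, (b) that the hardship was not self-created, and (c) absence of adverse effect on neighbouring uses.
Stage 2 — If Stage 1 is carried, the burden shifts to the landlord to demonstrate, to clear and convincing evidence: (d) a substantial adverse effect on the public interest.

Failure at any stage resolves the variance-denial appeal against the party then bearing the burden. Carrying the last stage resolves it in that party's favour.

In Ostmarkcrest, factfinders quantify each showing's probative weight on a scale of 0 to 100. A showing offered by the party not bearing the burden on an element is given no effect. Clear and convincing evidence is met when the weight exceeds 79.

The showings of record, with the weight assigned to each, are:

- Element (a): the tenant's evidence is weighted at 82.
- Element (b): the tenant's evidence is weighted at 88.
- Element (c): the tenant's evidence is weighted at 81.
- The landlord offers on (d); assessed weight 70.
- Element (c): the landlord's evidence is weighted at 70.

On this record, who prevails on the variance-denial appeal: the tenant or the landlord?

At Stage 1 the tenant must meet clear and convincing evidence (weight exceeds 79): on (a) the weight is 82, > 79, so (a) meets the standard; on (b) the weight is 88, which does exceed 79, so (b) meets the standard; on (c) the weight is 81 (the landlord's 70 is given no effect), > 79, so (c) meets the standard.
  All elements met. The burden passes to the landlord.
At Stage 2 the landlord must meet clear and convincing evidence (weight exceeds 79): on (d) the weight is 70, ≤ 79, so (d) does not meet the standard.
  Not every element is met, so the landlord fails to carry Stage 2.
The tenant prevails.

tenant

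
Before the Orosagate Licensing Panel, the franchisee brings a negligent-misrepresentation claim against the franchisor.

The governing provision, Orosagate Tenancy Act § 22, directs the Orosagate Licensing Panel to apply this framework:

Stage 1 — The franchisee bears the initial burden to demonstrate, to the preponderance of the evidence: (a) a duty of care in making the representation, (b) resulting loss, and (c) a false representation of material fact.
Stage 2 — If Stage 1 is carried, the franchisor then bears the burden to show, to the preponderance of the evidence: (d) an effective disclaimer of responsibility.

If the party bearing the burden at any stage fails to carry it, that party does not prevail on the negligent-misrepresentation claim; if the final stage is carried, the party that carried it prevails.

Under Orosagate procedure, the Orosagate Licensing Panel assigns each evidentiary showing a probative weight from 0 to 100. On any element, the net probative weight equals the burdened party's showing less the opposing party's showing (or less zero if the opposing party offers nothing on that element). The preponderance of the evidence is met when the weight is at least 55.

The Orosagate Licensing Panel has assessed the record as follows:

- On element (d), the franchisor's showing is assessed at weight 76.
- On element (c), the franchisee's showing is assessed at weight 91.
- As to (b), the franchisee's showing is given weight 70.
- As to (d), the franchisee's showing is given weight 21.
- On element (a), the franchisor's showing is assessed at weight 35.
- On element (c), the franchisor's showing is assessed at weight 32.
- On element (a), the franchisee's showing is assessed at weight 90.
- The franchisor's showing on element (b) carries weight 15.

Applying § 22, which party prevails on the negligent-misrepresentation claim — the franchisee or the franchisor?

Stage 1 — burden on franchisee; standard: the preponderance of the evidence (weight is at least 55).
    (a): 90 − 35 = 55 ≥ 55 [met]
    (b): 70 − 15 = 55 ≥ 55 [met]
    (c): 91 − 32 = 59 ≥ 55 [met]
  Stage 1 is satisfied; the onus moves to the franchisor.
Stage 2 — burden on franchisor; standard: the preponderance of the evidence (weight is at least 55).
    (d): 76 − 21 = 55 ≥ 55 [met]
  The franchisor carries the last stage.
All stages carried — the franchisor prevails.

franchisor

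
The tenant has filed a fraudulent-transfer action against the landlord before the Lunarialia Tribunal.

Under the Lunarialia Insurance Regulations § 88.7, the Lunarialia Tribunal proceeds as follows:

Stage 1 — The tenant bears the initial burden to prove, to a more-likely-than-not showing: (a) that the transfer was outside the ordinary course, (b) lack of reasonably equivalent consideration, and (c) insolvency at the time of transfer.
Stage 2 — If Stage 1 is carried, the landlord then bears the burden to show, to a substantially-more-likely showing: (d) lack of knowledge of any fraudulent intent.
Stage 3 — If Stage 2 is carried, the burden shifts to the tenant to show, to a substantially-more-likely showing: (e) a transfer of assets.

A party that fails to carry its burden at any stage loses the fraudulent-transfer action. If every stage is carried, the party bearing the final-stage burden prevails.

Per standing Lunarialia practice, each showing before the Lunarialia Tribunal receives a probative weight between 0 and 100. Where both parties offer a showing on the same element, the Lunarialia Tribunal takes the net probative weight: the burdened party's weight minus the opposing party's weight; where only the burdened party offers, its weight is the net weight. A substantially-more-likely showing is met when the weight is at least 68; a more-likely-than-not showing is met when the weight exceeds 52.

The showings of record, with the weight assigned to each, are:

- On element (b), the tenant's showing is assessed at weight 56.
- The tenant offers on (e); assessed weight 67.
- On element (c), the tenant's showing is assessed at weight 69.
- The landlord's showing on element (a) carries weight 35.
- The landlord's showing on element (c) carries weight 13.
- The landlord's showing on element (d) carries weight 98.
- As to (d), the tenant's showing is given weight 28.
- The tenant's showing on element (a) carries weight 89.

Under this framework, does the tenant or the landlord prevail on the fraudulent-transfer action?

Stage 1 — burden on tenant; standard: a more-likely-than-not showing (weight exceeds 52).
    (a): 89 − 35 = 54 > 52 [met]
    (b): 56 > 52 [met]
    (c): 69 − 13 = 56 > 52 [met]
  Stage 1 carried; the burden shifts to the landlord.
Stage 2 — burden on landlord; standard: a substantially-more-likely showing (weight is at least 68).
    (d): 98 − 28 = 70 ≥ 68 [met]
  The landlord carries Stage 2; the tenant now bears the burden.
Stage 3 — burden on tenant; standard: a substantially-more-likely showing (weight is at least 68).
    (e): 67 < 68 [not met]
  Not every element is met, so the tenant fails to carry Stage 3.
So the landlord prevails.

landlord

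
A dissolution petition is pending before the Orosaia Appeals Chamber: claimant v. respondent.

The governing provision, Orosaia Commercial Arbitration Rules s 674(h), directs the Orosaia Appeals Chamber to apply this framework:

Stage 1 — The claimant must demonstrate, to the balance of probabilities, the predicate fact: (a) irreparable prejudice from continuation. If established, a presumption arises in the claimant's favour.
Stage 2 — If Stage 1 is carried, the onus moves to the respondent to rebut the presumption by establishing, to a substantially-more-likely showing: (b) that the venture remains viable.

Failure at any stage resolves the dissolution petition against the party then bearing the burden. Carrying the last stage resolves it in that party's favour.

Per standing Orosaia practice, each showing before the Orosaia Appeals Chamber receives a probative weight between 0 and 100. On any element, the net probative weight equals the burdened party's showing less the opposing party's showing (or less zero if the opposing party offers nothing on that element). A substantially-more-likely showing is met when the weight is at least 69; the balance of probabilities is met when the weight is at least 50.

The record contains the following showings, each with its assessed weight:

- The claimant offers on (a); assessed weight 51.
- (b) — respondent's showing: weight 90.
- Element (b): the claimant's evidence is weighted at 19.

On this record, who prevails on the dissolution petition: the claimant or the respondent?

respondent

Stage 1 — burden on claimant; standard: the balance of probabilities (weight is at least 50).
    (a): 51 ≥ 50 [met]
  Stage 1 is satisfied; the onus moves to the respondent.
Stage 2 — burden on respondent; standard: a substantially-more-likely showing (weight is at least 69).
    (b): 90 − 19 = 71 ≥ 69 [met]
  All elements met at the final stage.
Every stage carried; the respondent prevails.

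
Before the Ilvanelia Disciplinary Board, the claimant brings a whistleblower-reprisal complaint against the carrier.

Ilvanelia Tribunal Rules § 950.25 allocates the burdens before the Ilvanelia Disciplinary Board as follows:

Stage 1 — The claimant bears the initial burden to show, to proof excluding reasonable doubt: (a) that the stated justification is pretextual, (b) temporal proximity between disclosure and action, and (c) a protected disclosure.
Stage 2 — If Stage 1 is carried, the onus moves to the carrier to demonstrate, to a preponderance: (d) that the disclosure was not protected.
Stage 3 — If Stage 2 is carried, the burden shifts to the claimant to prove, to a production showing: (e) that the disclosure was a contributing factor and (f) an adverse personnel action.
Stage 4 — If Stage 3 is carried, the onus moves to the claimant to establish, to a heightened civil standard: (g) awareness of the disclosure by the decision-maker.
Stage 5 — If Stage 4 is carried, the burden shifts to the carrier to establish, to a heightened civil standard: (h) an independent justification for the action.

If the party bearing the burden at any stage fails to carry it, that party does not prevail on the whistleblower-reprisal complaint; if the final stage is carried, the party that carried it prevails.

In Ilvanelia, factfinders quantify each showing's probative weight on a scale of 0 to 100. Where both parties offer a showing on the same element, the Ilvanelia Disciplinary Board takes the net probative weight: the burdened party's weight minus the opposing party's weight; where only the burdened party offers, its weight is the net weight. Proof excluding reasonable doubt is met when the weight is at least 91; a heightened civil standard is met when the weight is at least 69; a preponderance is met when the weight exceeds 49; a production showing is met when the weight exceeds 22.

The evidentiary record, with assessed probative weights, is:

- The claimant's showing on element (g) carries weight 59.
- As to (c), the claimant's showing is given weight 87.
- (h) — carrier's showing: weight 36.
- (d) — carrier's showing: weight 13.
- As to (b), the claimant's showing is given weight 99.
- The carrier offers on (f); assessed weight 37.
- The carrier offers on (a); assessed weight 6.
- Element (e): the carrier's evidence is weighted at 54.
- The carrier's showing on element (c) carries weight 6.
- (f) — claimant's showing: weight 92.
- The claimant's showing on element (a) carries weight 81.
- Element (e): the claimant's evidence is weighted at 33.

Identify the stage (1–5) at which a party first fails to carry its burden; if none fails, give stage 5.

stage 1

At Stage 1 the claimant must meet proof excluding reasonable doubt (weight is at least 91): on (a) the weight is 81 less the opposing 6 gives net 75, which does not reach 91, so (a) does not meet the standard; on (b) the weight is 99, ≥ 91, so (b) meets the standard; on (c) the weight is 87 less the opposing 6 gives net 81, which does not reach 91, so (c) does not meet the standard.
  The claimant does not carry Stage 1.
The carrier prevails.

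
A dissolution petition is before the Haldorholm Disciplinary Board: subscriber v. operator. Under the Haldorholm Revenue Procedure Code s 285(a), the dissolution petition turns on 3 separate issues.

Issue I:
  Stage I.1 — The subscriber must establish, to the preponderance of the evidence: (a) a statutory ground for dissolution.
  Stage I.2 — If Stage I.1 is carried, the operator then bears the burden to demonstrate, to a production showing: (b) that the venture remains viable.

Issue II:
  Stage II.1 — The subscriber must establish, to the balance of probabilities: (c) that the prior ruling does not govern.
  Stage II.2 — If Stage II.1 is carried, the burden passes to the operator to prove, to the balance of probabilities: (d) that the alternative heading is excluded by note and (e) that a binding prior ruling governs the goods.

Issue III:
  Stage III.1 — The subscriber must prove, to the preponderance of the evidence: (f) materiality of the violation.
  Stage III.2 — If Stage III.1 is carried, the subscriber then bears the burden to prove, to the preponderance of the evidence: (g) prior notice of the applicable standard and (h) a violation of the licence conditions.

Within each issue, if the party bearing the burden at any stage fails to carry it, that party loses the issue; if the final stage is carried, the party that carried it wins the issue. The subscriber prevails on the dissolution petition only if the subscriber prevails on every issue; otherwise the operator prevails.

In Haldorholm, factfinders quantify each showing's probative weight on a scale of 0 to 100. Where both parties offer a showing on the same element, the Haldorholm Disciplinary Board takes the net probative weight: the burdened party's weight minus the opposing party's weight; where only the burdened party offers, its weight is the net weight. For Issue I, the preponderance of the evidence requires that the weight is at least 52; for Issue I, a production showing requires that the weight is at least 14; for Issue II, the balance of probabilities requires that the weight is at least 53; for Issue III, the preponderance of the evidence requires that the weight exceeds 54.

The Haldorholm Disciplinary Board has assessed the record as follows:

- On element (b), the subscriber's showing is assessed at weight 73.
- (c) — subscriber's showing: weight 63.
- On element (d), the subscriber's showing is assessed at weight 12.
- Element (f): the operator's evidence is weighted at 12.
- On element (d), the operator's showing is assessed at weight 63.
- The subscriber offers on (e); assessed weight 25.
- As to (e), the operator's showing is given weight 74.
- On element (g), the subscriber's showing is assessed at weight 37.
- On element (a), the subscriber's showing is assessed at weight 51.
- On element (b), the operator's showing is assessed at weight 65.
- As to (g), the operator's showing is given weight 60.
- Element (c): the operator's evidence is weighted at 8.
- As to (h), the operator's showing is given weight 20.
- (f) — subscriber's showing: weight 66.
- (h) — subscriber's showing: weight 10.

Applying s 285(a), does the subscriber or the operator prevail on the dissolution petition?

operator

— Issue I —
Stage I.1 — burden on subscriber; standard: the preponderance of the evidence (weight is at least 52).
    (a): 51 < 52 [not met]
  The subscriber does not carry Stage I.1.
So the operator prevails on this issue.
— Issue II —
Stage II.1 (subscriber, the balance of probabilities, weight is at least 53): (c) net 63−8=55 ≥ 53 — meets.
  Stage II.1 carried; the burden shifts to the operator.
Stage II.2 (operator, the balance of probabilities, weight is at least 53): (d) net 63−12=51 < 53 — fails; (e) net 74−25=49 < 53 — fails.
  Not every element is met, so the operator fails to carry Stage II.2.
So the subscriber prevails on this issue.
— Issue III —
Stage III.1 (subscriber, the preponderance of the evidence, weight exceeds 54): (f) net 66−12=54 ≤ 54 — fails.
  The subscriber does not carry Stage III.1.
So the operator prevails on this issue.
Per-issue: Issue I → operator; Issue II → subscriber; Issue III → operator. The subscriber must prevail on every issue; overall, the operator prevails.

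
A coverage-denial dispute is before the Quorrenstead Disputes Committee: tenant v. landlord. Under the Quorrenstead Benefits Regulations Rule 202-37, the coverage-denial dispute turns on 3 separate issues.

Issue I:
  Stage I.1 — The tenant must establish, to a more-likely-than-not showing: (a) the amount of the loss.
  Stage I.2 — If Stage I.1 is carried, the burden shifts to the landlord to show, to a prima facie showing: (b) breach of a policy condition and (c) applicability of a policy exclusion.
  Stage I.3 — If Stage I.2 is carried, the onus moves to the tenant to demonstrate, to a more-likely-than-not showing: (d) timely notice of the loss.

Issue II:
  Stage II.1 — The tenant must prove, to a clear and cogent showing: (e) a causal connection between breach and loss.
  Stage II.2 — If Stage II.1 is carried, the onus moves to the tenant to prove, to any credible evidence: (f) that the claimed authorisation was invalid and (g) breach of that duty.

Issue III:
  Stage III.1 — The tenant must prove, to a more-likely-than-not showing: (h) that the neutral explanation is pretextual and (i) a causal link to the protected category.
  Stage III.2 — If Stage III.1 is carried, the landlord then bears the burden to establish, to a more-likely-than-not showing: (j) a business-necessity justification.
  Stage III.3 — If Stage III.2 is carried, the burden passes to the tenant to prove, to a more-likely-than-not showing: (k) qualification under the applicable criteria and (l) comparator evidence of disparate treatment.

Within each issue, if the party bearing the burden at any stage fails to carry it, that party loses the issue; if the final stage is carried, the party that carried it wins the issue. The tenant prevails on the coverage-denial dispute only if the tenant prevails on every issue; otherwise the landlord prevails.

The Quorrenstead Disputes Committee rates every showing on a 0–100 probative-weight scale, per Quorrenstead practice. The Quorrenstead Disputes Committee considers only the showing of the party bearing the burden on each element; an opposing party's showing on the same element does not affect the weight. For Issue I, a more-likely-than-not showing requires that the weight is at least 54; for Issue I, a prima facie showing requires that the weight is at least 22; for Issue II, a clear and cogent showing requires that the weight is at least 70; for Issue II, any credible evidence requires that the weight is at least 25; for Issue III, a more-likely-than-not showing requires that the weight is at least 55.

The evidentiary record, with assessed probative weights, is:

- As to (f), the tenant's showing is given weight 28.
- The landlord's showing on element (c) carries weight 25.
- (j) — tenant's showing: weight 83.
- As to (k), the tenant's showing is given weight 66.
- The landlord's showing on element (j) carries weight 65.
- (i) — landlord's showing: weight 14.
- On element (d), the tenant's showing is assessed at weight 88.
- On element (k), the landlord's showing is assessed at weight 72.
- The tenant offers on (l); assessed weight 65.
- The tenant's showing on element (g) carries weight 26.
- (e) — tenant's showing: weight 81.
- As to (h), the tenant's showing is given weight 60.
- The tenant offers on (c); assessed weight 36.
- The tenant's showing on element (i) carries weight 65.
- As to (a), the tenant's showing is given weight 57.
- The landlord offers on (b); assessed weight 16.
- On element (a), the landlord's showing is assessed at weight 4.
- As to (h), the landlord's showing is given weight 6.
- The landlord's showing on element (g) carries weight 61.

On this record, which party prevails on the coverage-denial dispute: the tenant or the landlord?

— Issue I —
Stage I.1 (tenant, a more-likely-than-not showing, weight is at least 54): (a) 57 (landlord's 4 disregarded) ≥ 54 — meets.
  Stage I.1 is satisfied; the onus moves to the landlord.
Stage I.2 (landlord, a prima facie showing, weight is at least 22): (b) 16 < 22 — fails; (c) 25 (tenant's 36 disregarded) ≥ 22 — meets.
  Stage I.2 not carried; the landlord fails its burden.
The tenant prevails on this issue.
— Issue II —
At Stage II.1 the tenant must meet a clear and cogent showing (weight is at least 70): on (e) the weight is 81, which does reach 70, so (e) meets the standard.
  Stage II.1 carried; the burden remains with the tenant.
At Stage II.2 the tenant must meet any credible evidence (weight is at least 25): on (f) the weight is 28, ≥ 25, so (f) meets the standard; on (g) the weight is 26 (the landlord's 61 is given no effect), ≥ 25, so (g) meets the standard.
  The tenant carries the last stage.
Every stage carried; the tenant prevails on this issue.
— Issue III —
At Stage III.1 the tenant must meet a more-likely-than-not showing (weight is at least 55): on (h) the weight is 60 (the landlord's 6 is given no effect), which does reach 55, so (h) meets the standard; on (i) the weight is 65 (the landlord's 14 is given no effect), which does reach 55, so (i) meets the standard.
  Stage III.1 is satisfied; the onus moves to the landlord.
At Stage III.2 the landlord must meet a more-likely-than-not showing (weight is at least 55): on (j) the weight is 65 (the tenant's 83 is given no effect), ≥ 55, so (j) meets the standard.
  All elements met. The burden passes to the tenant.
At Stage III.3 the tenant must meet a more-likely-than-not showing (weight is at least 55): on (k) the weight is 66 (the landlord's 72 is given no effect), which does reach 55, so (k) meets the standard; on (l) the weight is 65, which does reach 55, so (l) meets the standard.
  All elements met at the final stage.
Every stage carried; the tenant prevails on this issue.
Per-issue: Issue I → tenant; Issue II → tenant; Issue III → tenant. The tenant must prevail on every issue; overall, the tenant prevails.

tenant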